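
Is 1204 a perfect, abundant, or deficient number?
abundant

Proper divisors of 1204: sum = 1 + 2 + 4 + 7 + 14 + 28 + 43 + 86 + 172 + 301 + 602 = 1260
Since 1260 > 1204, 1204 is abundant.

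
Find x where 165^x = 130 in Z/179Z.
121

Baby-step giant-step with step n = ⌈√179⌉ = 14.
Baby steps 165^j mod 179 (j:value) for j=0..13: 0:1, 1:165, 2:17, 3:120, 4:110, 5:71, 6:80, 7:133, 8:107, 9:113, 10:29, 11:131, 12:135, 13:79.
Giant-step multiplier: 165^(-14) ≡ 165^(178-14) = 165^164 ≡ 151 (mod 179).
Giant steps γ_i = 130·151^i mod 179: γ_0=130, γ_1=119, γ_2=69, γ_3=37, γ_4=38, γ_5=10, γ_6=78, γ_7=143, γ_8=113 (in table at j=9).
x = i·n + j = 8·14 + 9 = 121.
Check: 165^121 ≡ 130 (mod 179).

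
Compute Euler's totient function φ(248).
120

248 = 2^3 × 31
φ(n) = n × ∏(1 - 1/p) for each prime p dividing n
φ(248) = 248 × (1 - 1/2) × (1 - 1/31) = 120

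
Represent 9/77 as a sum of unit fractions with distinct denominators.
1/9 + 1/174 + 1/40194

Greedy algorithm:
9/77: ceiling(77/9) = 9, use 1/9
4/693: ceiling(693/4) = 174, use 1/174
1/40194: ceiling(40194/1) = 40194, use 1/40194
Result: 9/77 = 1/9 + 1/174 + 1/40194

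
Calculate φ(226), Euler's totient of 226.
112

226 = 2 × 113
φ(n) = n × ∏(1 - 1/p) for each prime p dividing n
φ(226) = 226 × (1 - 1/2) × (1 - 1/113) = 112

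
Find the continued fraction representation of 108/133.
[0; 1, 4, 3, 8]

Euclidean algorithm steps:
108 = 0 × 133 + 108
133 = 1 × 108 + 25
108 = 4 × 25 + 8
25 = 3 × 8 + 1
8 = 8 × 1 + 0
Continued fraction: [0; 1, 4, 3, 8]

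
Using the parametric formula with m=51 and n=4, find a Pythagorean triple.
(2585, 408, 2617)

Euclid's formula: a = m² - n², b = 2mn, c = m² + n²
m = 51, n = 4
a = 51² - 4² = 2601 - 16 = 2585
b = 2 × 51 × 4 = 408
c = 51² + 4² = 2601 + 16 = 2617
Verification: 2585² + 408² = 6682225 + 166464 = 6848689 = 2617² ✓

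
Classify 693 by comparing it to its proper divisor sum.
deficient

Proper divisors of 693: sum = 1 + 3 + 7 + 9 + 11 + 21 + 33 + 63 + 77 + 99 + 231 = 555
Since 555 < 693, 693 is deficient.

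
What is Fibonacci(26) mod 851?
551

Matrix identity: Q^n = [[F_(n+1), F_n], [F_n, F_(n-1)]] with Q = [[1,1],[1,0]].
n = 26 = 11010₂. Square-and-multiply, entries mod 851:
Q^1 = [[1,1],[1,0]]
Q^3 = (Q^1)²·Q = [[3,2],[2,1]]
Q^6 = (Q^3)² = [[13,8],[8,5]]
Q^13 = (Q^6)²·Q = [[377,233],[233,144]]
Q^26 = (Q^13)² = [[688,551],[551,137]]
F_26 mod 851 = Q^26[0][1] = 551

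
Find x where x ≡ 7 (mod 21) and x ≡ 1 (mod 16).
49

Using Chinese Remainder Theorem:
M = 21 × 16 = 336
M1 = 16, M2 = 21
y1 = 16^(-1) mod 21 = 4
y2 = 21^(-1) mod 16 = 13
x = (7×16×4 + 1×21×13) mod 336 = 49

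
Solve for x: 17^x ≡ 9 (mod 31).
26

Baby-step giant-step with step n = ⌈√31⌉ = 6.
Baby steps 17^j mod 31 (j:value) for j=0..5: 0:1, 1:17, 2:10, 3:15, 4:7, 5:26.
Giant-step multiplier: 17^(-6) ≡ 17^(30-6) = 17^24 ≡ 4 (mod 31).
Giant steps γ_i = 9·4^i mod 31: γ_0=9, γ_1=5, γ_2=20, γ_3=18, γ_4=10 (in table at j=2).
x = i·n + j = 4·6 + 2 = 26.
Check: 17^26 ≡ 9 (mod 31).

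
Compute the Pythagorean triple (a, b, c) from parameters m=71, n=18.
(4717, 2556, 5365)

Euclid's formula: a = m² - n², b = 2mn, c = m² + n²
m = 71, n = 18
a = 71² - 18² = 5041 - 324 = 4717
b = 2 × 71 × 18 = 2556
c = 71² + 18² = 5041 + 324 = 5365
Verification: 4717² + 2556² = 22250089 + 6533136 = 28783225 = 5365² ✓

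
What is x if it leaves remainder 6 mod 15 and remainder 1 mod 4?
21

Using Chinese Remainder Theorem:
M = 15 × 4 = 60
M1 = 4, M2 = 15
y1 = 4^(-1) mod 15 = 4
y2 = 15^(-1) mod 4 = 3
x = (6×4×4 + 1×15×3) mod 60 = 21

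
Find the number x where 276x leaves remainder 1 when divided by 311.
231

gcd(276, 311) = 1, so the inverse exists.
Extended Euclidean algorithm on (311, 276):
311 = 1 × 276 + 35  ⟹  35 = (1)·311 + (-1)·276
276 = 7 × 35 + 31  ⟹  31 = (-7)·311 + (8)·276
35 = 1 × 31 + 4  ⟹  4 = (8)·311 + (-9)·276
31 = 7 × 4 + 3  ⟹  3 = (-63)·311 + (71)·276
4 = 1 × 3 + 1  ⟹  1 = (71)·311 + (-80)·276
So (-80)·276 ≡ 1 (mod 311), i.e. 276^(-1) ≡ -80 ≡ 231 (mod 311).
Check: 276 × 231 = 63756 ≡ 1 (mod 311)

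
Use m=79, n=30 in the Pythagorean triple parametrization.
(5341, 4740, 7141)

Euclid's formula: a = m² - n², b = 2mn, c = m² + n²
m = 79, n = 30
a = 79² - 30² = 6241 - 900 = 5341
b = 2 × 79 × 30 = 4740
c = 79² + 30² = 6241 + 900 = 7141
Verification: 5341² + 4740² = 28526281 + 22467600 = 50993881 = 7141² ✓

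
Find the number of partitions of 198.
3345365983698

p(n) counts ways to write n as a sum of positive integers (order ignored).
Euler's pentagonal recurrence: p(k) = p(k-1) + p(k-2) - p(k-5) - p(k-7) + p(k-12) + p(k-15) - ... (offsets j(3j∓1)/2, signs ++--, p(0)=1, p(<0)=0).
DP table for k = 0..197: p(0)=1, p(1)=1, p(2)=2, p(3)=3, p(4)=5, p(5)=7, p(6)=11, p(7)=15, p(8)=22, p(9)=30, p(10)=42, p(11)=56, p(12)=77, p(13)=101, p(14)=135, p(15)=176, p(16)=231, p(17)=297, p(18)=385, p(19)=490, p(20)=627, p(21)=792, p(22)=1002, p(23)=1255, p(24)=1575, p(25)=1958, p(26)=2436, p(27)=3010, p(28)=3718, p(29)=4565, p(30)=5604, p(31)=6842, p(32)=8349, p(33)=10143, p(34)=12310, p(35)=14883, p(36)=17977, p(37)=21637, p(38)=26015, p(39)=31185, p(40)=37338, p(41)=44583, p(42)=53174, p(43)=63261, p(44)=75175, p(45)=89134, p(46)=105558, p(47)=124754, p(48)=147273, p(49)=173525, p(50)=204226, p(51)=239943, p(52)=281589, p(53)=329931, p(54)=386155, p(55)=451276, p(56)=526823, p(57)=614154, p(58)=715220, p(59)=831820, p(60)=966467, p(61)=1121505, p(62)=1300156, p(63)=1505499, p(64)=1741630, p(65)=2012558, p(66)=2323520, p(67)=2679689, p(68)=3087735, p(69)=3554345, p(70)=4087968, p(71)=4697205, p(72)=5392783, p(73)=6185689, p(74)=7089500, p(75)=8118264, p(76)=9289091, p(77)=10619863, p(78)=12132164, p(79)=13848650, p(80)=15796476, p(81)=18004327, p(82)=20506255, p(83)=23338469, p(84)=26543660, p(85)=30167357, p(86)=34262962, p(87)=38887673, p(88)=44108109, p(89)=49995925, p(90)=56634173, p(91)=64112359, p(92)=72533807, p(93)=82010177, p(94)=92669720, p(95)=104651419, p(96)=118114304, p(97)=133230930, p(98)=150198136, p(99)=169229875, p(100)=190569292, p(101)=214481126, p(102)=241265379, p(103)=271248950, p(104)=304801365, p(105)=342325709, p(106)=384276336, p(107)=431149389, p(108)=483502844, p(109)=541946240, p(110)=607163746, p(111)=679903203, p(112)=761002156, p(113)=851376628, p(114)=952050665, p(115)=1064144451, p(116)=1188908248, p(117)=1327710076, p(118)=1482074143, p(119)=1653668665, p(120)=1844349560, p(121)=2056148051, p(122)=2291320912, p(123)=2552338241, p(124)=2841940500, p(125)=3163127352, p(126)=3519222692, p(127)=3913864295, p(128)=4351078600, p(129)=4835271870, p(130)=5371315400, p(131)=5964539504, p(132)=6620830889, p(133)=7346629512, p(134)=8149040695, p(135)=9035836076, p(136)=10015581680, p(137)=11097645016, p(138)=12292341831, p(139)=13610949895, p(140)=15065878135, p(141)=16670689208, p(142)=18440293320, p(143)=20390982757, p(144)=22540654445, p(145)=24908858009, p(146)=27517052599, p(147)=30388671978, p(148)=33549419497, p(149)=37027355200, p(150)=40853235313, p(151)=45060624582, p(152)=49686288421, p(153)=54770336324, p(154)=60356673280, p(155)=66493182097, p(156)=73232243759, p(157)=80630964769, p(158)=88751778802, p(159)=97662728555, p(160)=107438159466, p(161)=118159068427, p(162)=129913904637, p(163)=142798995930, p(164)=156919475295, p(165)=172389800255, p(166)=189334822579, p(167)=207890420102, p(168)=228204732751, p(169)=250438925115, p(170)=274768617130, p(171)=301384802048, p(172)=330495499613, p(173)=362326859895, p(174)=397125074750, p(175)=435157697830, p(176)=476715857290, p(177)=522115831195, p(178)=571701605655, p(179)=625846753120, p(180)=684957390936, p(181)=749474411781, p(182)=819876908323, p(183)=896684817527, p(184)=980462880430, p(185)=1071823774337, p(186)=1171432692373, p(187)=1280011042268, p(188)=1398341745571, p(189)=1527273599625, p(190)=1667727404093, p(191)=1820701100652, p(192)=1987276856363, p(193)=2168627105469, p(194)=2366022741845, p(195)=2580840212973, p(196)=2814570987591, p(197)=3068829878530.
Final step: p(198) = p(197) + p(196) - p(193) - p(191) + p(186) + p(183) - p(176) - p(172) + p(163) + p(158) - p(147) - p(141) + p(128) + p(121) - p(106) - p(98) + p(81) + p(72) - p(53) - p(43) + p(22) + p(11)
= 3068829878530 + 2814570987591 - 2168627105469 - 1820701100652 + 1171432692373 + 896684817527 - 476715857290 - 330495499613 + 142798995930 + 88751778802 - 30388671978 - 16670689208 + 4351078600 + 2056148051 - 384276336 - 150198136 + 18004327 + 5392783 - 329931 - 63261 + 1002 + 56
= 3345365983698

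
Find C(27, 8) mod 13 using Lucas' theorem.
0

Using Lucas' theorem:
Write n=27 and k=8 in base 13:
n in base 13: [2, 1]
k in base 13: [0, 8]
C(27,8) mod 13 = ∏ C(n_i, k_i) mod 13
Digit binomials (mod 13): C(2,0) = 1; C(1,8) = 0 (k_i > n_i)
Product: 1 × 0 = 0 ≡ 0 (mod 13)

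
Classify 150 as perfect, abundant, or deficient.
abundant

Proper divisors of 150: sum = 1 + 2 + 3 + 5 + 6 + 10 + 15 + 25 + 30 + 50 + 75 = 222
Since 222 > 150, 150 is abundant.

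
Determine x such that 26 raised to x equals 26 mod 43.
1

Baby-step giant-step with step n = ⌈√43⌉ = 7.
Baby steps 26^j mod 43 (j:value) for j=0..6: 0:1, 1:26, 2:31, 3:32, 4:15, 5:3, 6:35.
h = 26 is already in the table at j=1, so x = 1.
Check: 26^1 ≡ 26 (mod 43).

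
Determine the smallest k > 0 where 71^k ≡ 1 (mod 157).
39

157 is prime, so ord(71) divides φ(157) = 156.
Divisors of 156: 1, 2, 3, 4, 6, 12, 13, 26, 39, 52, 78, 156.
Repeated squaring: 71^1 ≡ 71, 71^2 ≡ 17, 71^4 ≡ 132, 71^8 ≡ 154, 71^16 ≡ 9, 71^32 ≡ 81, 71^64 ≡ 124, 71^128 ≡ 147 (mod 157).
Test 71^d mod 157 for each divisor d in increasing order:
71^1 ≡ 71
71^2 ≡ 17
71^3 = 71^2·71^1 ≡ 108
71^4 ≡ 132
71^6 = 71^4·71^2 ≡ 46
71^12 = 71^8·71^4 ≡ 75
71^13 = 71^8·71^4·71^1 ≡ 144
71^26 = 71^16·71^8·71^2 ≡ 12
71^39 = 71^32·71^4·71^2·71^1 ≡ 1  ← first divisor giving 1
The order is 39.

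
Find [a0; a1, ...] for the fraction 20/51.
[0; 2, 1, 1, 4, 2]

Euclidean algorithm steps:
20 = 0 × 51 + 20
51 = 2 × 20 + 11
20 = 1 × 11 + 9
11 = 1 × 9 + 2
9 = 4 × 2 + 1
2 = 2 × 1 + 0
Continued fraction: [0; 2, 1, 1, 4, 2]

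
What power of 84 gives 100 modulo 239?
102

Baby-step giant-step with step n = ⌈√239⌉ = 16.
Baby steps 84^j mod 239 (j:value) for j=0..15: 0:1, 1:84, 2:125, 3:223, 4:90, 5:151, 6:17, 7:233, 8:213, 9:206, 10:96, 11:177, 12:50, 13:137, 14:36, 15:156.
Giant-step multiplier: 84^(-16) ≡ 84^(238-16) = 84^222 ≡ 204 (mod 239).
Giant steps γ_i = 100·204^i mod 239: γ_0=100, γ_1=85, γ_2=132, γ_3=160, γ_4=136, γ_5=20, γ_6=17 (in table at j=6).
x = i·n + j = 6·16 + 6 = 102.
Check: 84^102 ≡ 100 (mod 239).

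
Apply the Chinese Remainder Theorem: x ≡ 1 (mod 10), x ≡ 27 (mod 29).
201

Using Chinese Remainder Theorem:
M = 10 × 29 = 290
M1 = 29, M2 = 10
y1 = 29^(-1) mod 10 = 9
y2 = 10^(-1) mod 29 = 3
x = (1×29×9 + 27×10×3) mod 290 = 201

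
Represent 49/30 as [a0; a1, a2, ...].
[1; 1, 1, 1, 2, 1, 2]

Euclidean algorithm steps:
49 = 1 × 30 + 19
30 = 1 × 19 + 11
19 = 1 × 11 + 8
11 = 1 × 8 + 3
8 = 2 × 3 + 2
3 = 1 × 2 + 1
2 = 2 × 1 + 0
Continued fraction: [1; 1, 1, 1, 2, 1, 2]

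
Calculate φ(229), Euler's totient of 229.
228

229 = 229
φ(n) = n × ∏(1 - 1/p) for each prime p dividing n
φ(229) = 229 × (1 - 1/229) = 228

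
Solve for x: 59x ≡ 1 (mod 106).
9

gcd(59, 106) = 1, so the inverse exists.
Extended Euclidean algorithm on (106, 59):
106 = 1 × 59 + 47  ⟹  47 = (1)·106 + (-1)·59
59 = 1 × 47 + 12  ⟹  12 = (-1)·106 + (2)·59
47 = 3 × 12 + 11  ⟹  11 = (4)·106 + (-7)·59
12 = 1 × 11 + 1  ⟹  1 = (-5)·106 + (9)·59
So (9)·59 ≡ 1 (mod 106), i.e. 59^(-1) ≡ 9 (mod 106).
Check: 59 × 9 = 531 ≡ 1 (mod 106)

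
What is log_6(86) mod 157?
62

Baby-step giant-step with step n = ⌈√157⌉ = 13.
Baby steps 6^j mod 157 (j:value) for j=0..12: 0:1, 1:6, 2:36, 3:59, 4:40, 5:83, 6:27, 7:5, 8:30, 9:23, 10:138, 11:43, 12:101.
Giant-step multiplier: 6^(-13) ≡ 6^(156-13) = 6^143 ≡ 107 (mod 157).
Giant steps γ_i = 86·107^i mod 157: γ_0=86, γ_1=96, γ_2=67, γ_3=104, γ_4=138 (in table at j=10).
x = i·n + j = 4·13 + 10 = 62.
Check: 6^62 ≡ 86 (mod 157).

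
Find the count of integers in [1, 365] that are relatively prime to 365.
288

365 = 5 × 73
φ(n) = n × ∏(1 - 1/p) for each prime p dividing n
φ(365) = 365 × (1 - 1/5) × (1 - 1/73) = 288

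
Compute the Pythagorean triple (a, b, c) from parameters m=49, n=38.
(957, 3724, 3845)

Euclid's formula: a = m² - n², b = 2mn, c = m² + n²
m = 49, n = 38
a = 49² - 38² = 2401 - 1444 = 957
b = 2 × 49 × 38 = 3724
c = 49² + 38² = 2401 + 1444 = 3845
Verification: 957² + 3724² = 915849 + 13868176 = 14784025 = 3845² ✓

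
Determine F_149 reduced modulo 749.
5

Matrix identity: Q^n = [[F_(n+1), F_n], [F_n, F_(n-1)]] with Q = [[1,1],[1,0]].
n = 149 = 10010101₂. Square-and-multiply, entries mod 749:
Q^1 = [[1,1],[1,0]]
Q^2 = (Q^1)² = [[2,1],[1,1]]
Q^4 = (Q^2)² = [[5,3],[3,2]]
Q^9 = (Q^4)²·Q = [[55,34],[34,21]]
Q^18 = (Q^9)² = [[436,337],[337,99]]
Q^37 = (Q^18)²·Q = [[106,320],[320,535]]
Q^74 = (Q^37)² = [[537,643],[643,643]]
Q^149 = (Q^74)²·Q = [[8,5],[5,3]]
F_149 mod 749 = Q^149[0][1] = 5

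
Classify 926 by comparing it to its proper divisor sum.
deficient

Proper divisors of 926: sum = 1 + 2 + 463 = 466
Since 466 < 926, 926 is deficient.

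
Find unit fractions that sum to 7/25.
1/4 + 1/34 + 1/1700

Greedy algorithm:
7/25: ceiling(25/7) = 4, use 1/4
3/100: ceiling(100/3) = 34, use 1/34
1/1700: ceiling(1700/1) = 1700, use 1/1700
Result: 7/25 = 1/4 + 1/34 + 1/1700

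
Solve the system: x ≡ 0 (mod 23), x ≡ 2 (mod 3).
23

Using Chinese Remainder Theorem:
M = 23 × 3 = 69
M1 = 3, M2 = 23
y1 = 3^(-1) mod 23 = 8
y2 = 23^(-1) mod 3 = 2
x = (0×3×8 + 2×23×2) mod 69 = 23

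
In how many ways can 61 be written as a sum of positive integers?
1121505

p(n) counts ways to write n as a sum of positive integers (order ignored).
Euler's pentagonal recurrence: p(k) = p(k-1) + p(k-2) - p(k-5) - p(k-7) + p(k-12) + p(k-15) - ... (offsets j(3j∓1)/2, signs ++--, p(0)=1, p(<0)=0).
DP table for k = 0..60: p(0)=1, p(1)=1, p(2)=2, p(3)=3, p(4)=5, p(5)=7, p(6)=11, p(7)=15, p(8)=22, p(9)=30, p(10)=42, p(11)=56, p(12)=77, p(13)=101, p(14)=135, p(15)=176, p(16)=231, p(17)=297, p(18)=385, p(19)=490, p(20)=627, p(21)=792, p(22)=1002, p(23)=1255, p(24)=1575, p(25)=1958, p(26)=2436, p(27)=3010, p(28)=3718, p(29)=4565, p(30)=5604, p(31)=6842, p(32)=8349, p(33)=10143, p(34)=12310, p(35)=14883, p(36)=17977, p(37)=21637, p(38)=26015, p(39)=31185, p(40)=37338, p(41)=44583, p(42)=53174, p(43)=63261, p(44)=75175, p(45)=89134, p(46)=105558, p(47)=124754, p(48)=147273, p(49)=173525, p(50)=204226, p(51)=239943, p(52)=281589, p(53)=329931, p(54)=386155, p(55)=451276, p(56)=526823, p(57)=614154, p(58)=715220, p(59)=831820, p(60)=966467.
Final step: p(61) = p(60) + p(59) - p(56) - p(54) + p(49) + p(46) - p(39) - p(35) + p(26) + p(21) - p(10) - p(4)
= 966467 + 831820 - 526823 - 386155 + 173525 + 105558 - 31185 - 14883 + 2436 + 792 - 42 - 5
= 1121505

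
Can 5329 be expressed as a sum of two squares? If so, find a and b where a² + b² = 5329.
0² + 73² (a=0, b=73)

Factorization: 5329 = 73^2
By Fermat: n is sum of two squares iff every prime p ≡ 3 (mod 4) appears to even power.
All primes ≡ 3 (mod 4) appear to even power.
Search a = 0, 1, 2, … for 5329 - a² a perfect square: first hit at a = 0: 5329 - 0 = 5329 = 73².
5329 = 0² + 73² = 0 + 5329 ✓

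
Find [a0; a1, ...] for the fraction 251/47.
[5; 2, 1, 15]

Euclidean algorithm steps:
251 = 5 × 47 + 16
47 = 2 × 16 + 15
16 = 1 × 15 + 1
15 = 15 × 1 + 0
Continued fraction: [5; 2, 1, 15]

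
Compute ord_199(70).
99

199 is prime, so ord(70) divides φ(199) = 198.
Divisors of 198: 1, 2, 3, 6, 9, 11, 18, 22, 33, 66, 99, 198.
Repeated squaring: 70^1 ≡ 70, 70^2 ≡ 124, 70^4 ≡ 53, 70^8 ≡ 23, 70^16 ≡ 131, 70^32 ≡ 47, 70^64 ≡ 20, 70^128 ≡ 2 (mod 199).
Test 70^d mod 199 for each divisor d in increasing order:
70^1 ≡ 70
70^2 ≡ 124
70^3 = 70^2·70^1 ≡ 123
70^6 = 70^4·70^2 ≡ 5
70^9 = 70^8·70^1 ≡ 18
70^11 = 70^8·70^2·70^1 ≡ 43
70^18 = 70^16·70^2 ≡ 125
70^22 = 70^16·70^4·70^2 ≡ 58
70^33 = 70^32·70^1 ≡ 106
70^66 = 70^64·70^2 ≡ 92
70^99 = 70^64·70^32·70^2·70^1 ≡ 1  ← first divisor giving 1
The order is 99.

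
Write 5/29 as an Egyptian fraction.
1/6 + 1/174

Greedy algorithm:
5/29: ceiling(29/5) = 6, use 1/6
1/174: ceiling(174/1) = 174, use 1/174
Result: 5/29 = 1/6 + 1/174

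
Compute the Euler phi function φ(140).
48

140 = 2^2 × 5 × 7
φ(n) = n × ∏(1 - 1/p) for each prime p dividing n
φ(140) = 140 × (1 - 1/2) × (1 - 1/5) × (1 - 1/7) = 48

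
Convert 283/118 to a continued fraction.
[2; 2, 1, 1, 23]

Euclidean algorithm steps:
283 = 2 × 118 + 47
118 = 2 × 47 + 24
47 = 1 × 24 + 23
24 = 1 × 23 + 1
23 = 23 × 1 + 0
Continued fraction: [2; 2, 1, 1, 23]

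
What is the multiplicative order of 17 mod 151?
75

151 is prime, so ord(17) divides φ(151) = 150.
Divisors of 150: 1, 2, 3, 5, 6, 10, 15, 25, 30, 50, 75, 150.
Repeated squaring: 17^1 ≡ 17, 17^2 ≡ 138, 17^4 ≡ 18, 17^8 ≡ 22, 17^16 ≡ 31, 17^32 ≡ 55, 17^64 ≡ 5, 17^128 ≡ 25 (mod 151).
Test 17^d mod 151 for each divisor d in increasing order:
17^1 ≡ 17
17^2 ≡ 138
17^3 = 17^2·17^1 ≡ 81
17^5 = 17^4·17^1 ≡ 4
17^6 = 17^4·17^2 ≡ 68
17^10 = 17^8·17^2 ≡ 16
17^15 = 17^8·17^4·17^2·17^1 ≡ 64
17^25 = 17^16·17^8·17^1 ≡ 118
17^30 = 17^16·17^8·17^4·17^2 ≡ 19
17^50 = 17^32·17^16·17^2 ≡ 32
17^75 = 17^64·17^8·17^2·17^1 ≡ 1  ← first divisor giving 1
The order is 75.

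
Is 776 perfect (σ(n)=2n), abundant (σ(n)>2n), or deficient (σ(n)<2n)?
deficient

Proper divisors of 776: sum = 1 + 2 + 4 + 8 + 97 + 194 + 388 = 694
Since 694 < 776, 776 is deficient.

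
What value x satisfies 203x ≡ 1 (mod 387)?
326

gcd(203, 387) = 1, so the inverse exists.
Extended Euclidean algorithm on (387, 203):
387 = 1 × 203 + 184  ⟹  184 = (1)·387 + (-1)·203
203 = 1 × 184 + 19  ⟹  19 = (-1)·387 + (2)·203
184 = 9 × 19 + 13  ⟹  13 = (10)·387 + (-19)·203
19 = 1 × 13 + 6  ⟹  6 = (-11)·387 + (21)·203
13 = 2 × 6 + 1  ⟹  1 = (32)·387 + (-61)·203
So (-61)·203 ≡ 1 (mod 387), i.e. 203^(-1) ≡ -61 ≡ 326 (mod 387).
Check: 203 × 326 = 66178 ≡ 1 (mod 387)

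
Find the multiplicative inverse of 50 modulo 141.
110

gcd(50, 141) = 1, so the inverse exists.
Extended Euclidean algorithm on (141, 50):
141 = 2 × 50 + 41  ⟹  41 = (1)·141 + (-2)·50
50 = 1 × 41 + 9  ⟹  9 = (-1)·141 + (3)·50
41 = 4 × 9 + 5  ⟹  5 = (5)·141 + (-14)·50
9 = 1 × 5 + 4  ⟹  4 = (-6)·141 + (17)·50
5 = 1 × 4 + 1  ⟹  1 = (11)·141 + (-31)·50
So (-31)·50 ≡ 1 (mod 141), i.e. 50^(-1) ≡ -31 ≡ 110 (mod 141).
Check: 50 × 110 = 5500 ≡ 1 (mod 141)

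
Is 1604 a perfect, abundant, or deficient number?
deficient

Proper divisors of 1604: sum = 1 + 2 + 4 + 401 + 802 = 1210
Since 1210 < 1604, 1604 is deficient.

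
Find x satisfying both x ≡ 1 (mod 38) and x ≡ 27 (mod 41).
191

Using Chinese Remainder Theorem:
M = 38 × 41 = 1558
M1 = 41, M2 = 38
y1 = 41^(-1) mod 38 = 13
y2 = 38^(-1) mod 41 = 27
x = (1×41×13 + 27×38×27) mod 1558 = 191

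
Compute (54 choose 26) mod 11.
6

Using Lucas' theorem:
Write n=54 and k=26 in base 11:
n in base 11: [4, 10]
k in base 11: [2, 4]
C(54,26) mod 11 = ∏ C(n_i, k_i) mod 11
Digit binomials (mod 11): C(4,2) = 6; C(10,4) = 210 ≡ 1
Product: 6 × 1 = 6 ≡ 6 (mod 11)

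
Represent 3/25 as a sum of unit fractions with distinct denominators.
1/9 + 1/113 + 1/25425

Greedy algorithm:
3/25: ceiling(25/3) = 9, use 1/9
2/225: ceiling(225/2) = 113, use 1/113
1/25425: ceiling(25425/1) = 25425, use 1/25425
Result: 3/25 = 1/9 + 1/113 + 1/25425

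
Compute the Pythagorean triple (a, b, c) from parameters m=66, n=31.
(3395, 4092, 5317)

Euclid's formula: a = m² - n², b = 2mn, c = m² + n²
m = 66, n = 31
a = 66² - 31² = 4356 - 961 = 3395
b = 2 × 66 × 31 = 4092
c = 66² + 31² = 4356 + 961 = 5317
Verification: 3395² + 4092² = 11526025 + 16744464 = 28270489 = 5317² ✓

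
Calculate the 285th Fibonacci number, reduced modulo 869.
577

Matrix identity: Q^n = [[F_(n+1), F_n], [F_n, F_(n-1)]] with Q = [[1,1],[1,0]].
n = 285 = 100011101₂. Square-and-multiply, entries mod 869:
Q^1 = [[1,1],[1,0]]
Q^2 = (Q^1)² = [[2,1],[1,1]]
Q^4 = (Q^2)² = [[5,3],[3,2]]
Q^8 = (Q^4)² = [[34,21],[21,13]]
Q^17 = (Q^8)²·Q = [[846,728],[728,118]]
Q^35 = (Q^17)²·Q = [[63,423],[423,509]]
Q^71 = (Q^35)²·Q = [[782,408],[408,374]]
Q^142 = (Q^71)² = [[233,650],[650,452]]
Q^285 = (Q^142)²·Q = [[30,577],[577,322]]
F_285 mod 869 = Q^285[0][1] = 577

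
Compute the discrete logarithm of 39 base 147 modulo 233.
187

Baby-step giant-step with step n = ⌈√233⌉ = 16.
Baby steps 147^j mod 233 (j:value) for j=0..15: 0:1, 1:147, 2:173, 3:34, 4:105, 5:57, 6:224, 7:75, 8:74, 9:160, 10:220, 11:186, 12:81, 13:24, 14:33, 15:191.
Giant-step multiplier: 147^(-16) ≡ 147^(232-16) = 147^216 ≡ 2 (mod 233).
Giant steps γ_i = 39·2^i mod 233: γ_0=39, γ_1=78, γ_2=156, γ_3=79, γ_4=158, γ_5=83, γ_6=166, γ_7=99, γ_8=198, γ_9=163, γ_10=93, γ_11=186 (in table at j=11).
x = i·n + j = 11·16 + 11 = 187.
Check: 147^187 ≡ 39 (mod 233).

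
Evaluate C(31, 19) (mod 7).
0

Using Lucas' theorem:
Write n=31 and k=19 in base 7:
n in base 7: [4, 3]
k in base 7: [2, 5]
C(31,19) mod 7 = ∏ C(n_i, k_i) mod 7
Digit binomials (mod 7): C(4,2) = 6; C(3,5) = 0 (k_i > n_i)
Product: 6 × 0 = 0 ≡ 0 (mod 7)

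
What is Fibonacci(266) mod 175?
13

Matrix identity: Q^n = [[F_(n+1), F_n], [F_n, F_(n-1)]] with Q = [[1,1],[1,0]].
n = 266 = 100001010₂. Square-and-multiply, entries mod 175:
Q^1 = [[1,1],[1,0]]
Q^2 = (Q^1)² = [[2,1],[1,1]]
Q^4 = (Q^2)² = [[5,3],[3,2]]
Q^8 = (Q^4)² = [[34,21],[21,13]]
Q^16 = (Q^8)² = [[22,112],[112,85]]
Q^33 = (Q^16)²·Q = [[162,78],[78,84]]
Q^66 = (Q^33)² = [[128,113],[113,15]]
Q^133 = (Q^66)²·Q = [[162,103],[103,59]]
Q^266 = (Q^133)² = [[103,13],[13,90]]
F_266 mod 175 = Q^266[0][1] = 13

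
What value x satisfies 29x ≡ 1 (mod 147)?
71

gcd(29, 147) = 1, so the inverse exists.
Extended Euclidean algorithm on (147, 29):
147 = 5 × 29 + 2  ⟹  2 = (1)·147 + (-5)·29
29 = 14 × 2 + 1  ⟹  1 = (-14)·147 + (71)·29
So (71)·29 ≡ 1 (mod 147), i.e. 29^(-1) ≡ 71 (mod 147).
Check: 29 × 71 = 2059 ≡ 1 (mod 147)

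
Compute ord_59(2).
58

59 is prime, so ord(2) divides φ(59) = 58.
Divisors of 58: 1, 2, 29, 58.
Repeated squaring: 2^1 ≡ 2, 2^2 ≡ 4, 2^4 ≡ 16, 2^8 ≡ 20, 2^16 ≡ 46, 2^32 ≡ 51 (mod 59).
Test 2^d mod 59 for each divisor d in increasing order:
2^1 ≡ 2
2^2 ≡ 4
2^29 = 2^16·2^8·2^4·2^1 ≡ 58
2^58 = 2^32·2^16·2^8·2^2 ≡ 1  ← first divisor giving 1
The order is 58.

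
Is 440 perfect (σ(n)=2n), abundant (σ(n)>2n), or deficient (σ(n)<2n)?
abundant

Proper divisors of 440: sum = 1 + 2 + 4 + 5 + 8 + 10 + 11 + 20 + 22 + 40 + 44 + 55 + 88 + 110 + 220 = 640
Since 640 > 440, 440 is abundant.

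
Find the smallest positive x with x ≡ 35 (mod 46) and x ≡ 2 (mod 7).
219

Using Chinese Remainder Theorem:
M = 46 × 7 = 322
M1 = 7, M2 = 46
y1 = 7^(-1) mod 46 = 33
y2 = 46^(-1) mod 7 = 2
x = (35×7×33 + 2×46×2) mod 322 = 219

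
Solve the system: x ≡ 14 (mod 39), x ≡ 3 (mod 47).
755

Using Chinese Remainder Theorem:
M = 39 × 47 = 1833
M1 = 47, M2 = 39
y1 = 47^(-1) mod 39 = 5
y2 = 39^(-1) mod 47 = 41
x = (14×47×5 + 3×39×41) mod 1833 = 755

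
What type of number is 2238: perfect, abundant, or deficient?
abundant

Proper divisors of 2238: sum = 1 + 2 + 3 + 6 + 373 + 746 + 1119 = 2250
Since 2250 > 2238, 2238 is abundant.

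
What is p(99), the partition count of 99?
169229875

p(n) counts ways to write n as a sum of positive integers (order ignored).
Euler's pentagonal recurrence: p(k) = p(k-1) + p(k-2) - p(k-5) - p(k-7) + p(k-12) + p(k-15) - ... (offsets j(3j∓1)/2, signs ++--, p(0)=1, p(<0)=0).
DP table for k = 0..98: p(0)=1, p(1)=1, p(2)=2, p(3)=3, p(4)=5, p(5)=7, p(6)=11, p(7)=15, p(8)=22, p(9)=30, p(10)=42, p(11)=56, p(12)=77, p(13)=101, p(14)=135, p(15)=176, p(16)=231, p(17)=297, p(18)=385, p(19)=490, p(20)=627, p(21)=792, p(22)=1002, p(23)=1255, p(24)=1575, p(25)=1958, p(26)=2436, p(27)=3010, p(28)=3718, p(29)=4565, p(30)=5604, p(31)=6842, p(32)=8349, p(33)=10143, p(34)=12310, p(35)=14883, p(36)=17977, p(37)=21637, p(38)=26015, p(39)=31185, p(40)=37338, p(41)=44583, p(42)=53174, p(43)=63261, p(44)=75175, p(45)=89134, p(46)=105558, p(47)=124754, p(48)=147273, p(49)=173525, p(50)=204226, p(51)=239943, p(52)=281589, p(53)=329931, p(54)=386155, p(55)=451276, p(56)=526823, p(57)=614154, p(58)=715220, p(59)=831820, p(60)=966467, p(61)=1121505, p(62)=1300156, p(63)=1505499, p(64)=1741630, p(65)=2012558, p(66)=2323520, p(67)=2679689, p(68)=3087735, p(69)=3554345, p(70)=4087968, p(71)=4697205, p(72)=5392783, p(73)=6185689, p(74)=7089500, p(75)=8118264, p(76)=9289091, p(77)=10619863, p(78)=12132164, p(79)=13848650, p(80)=15796476, p(81)=18004327, p(82)=20506255, p(83)=23338469, p(84)=26543660, p(85)=30167357, p(86)=34262962, p(87)=38887673, p(88)=44108109, p(89)=49995925, p(90)=56634173, p(91)=64112359, p(92)=72533807, p(93)=82010177, p(94)=92669720, p(95)=104651419, p(96)=118114304, p(97)=133230930, p(98)=150198136.
Final step: p(99) = p(98) + p(97) - p(94) - p(92) + p(87) + p(84) - p(77) - p(73) + p(64) + p(59) - p(48) - p(42) + p(29) + p(22) - p(7)
= 150198136 + 133230930 - 92669720 - 72533807 + 38887673 + 26543660 - 10619863 - 6185689 + 1741630 + 831820 - 147273 - 53174 + 4565 + 1002 - 15
= 169229875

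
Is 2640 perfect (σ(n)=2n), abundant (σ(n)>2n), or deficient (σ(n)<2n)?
abundant

Proper divisors of 2640: sum = 1 + 2 + 3 + 4 + 5 + 6 + 8 + 10 + ... + 528 + 660 + 880 + 1320 (39 divisors) = 6288
Since 6288 > 2640, 2640 is abundant.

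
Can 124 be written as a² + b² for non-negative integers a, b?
Not possible

Factorization: 124 = 2^2 × 31
By Fermat: n is sum of two squares iff every prime p ≡ 3 (mod 4) appears to even power.
Prime(s) ≡ 3 (mod 4) with odd exponent: [(31, 1)]
Therefore 124 cannot be expressed as a² + b².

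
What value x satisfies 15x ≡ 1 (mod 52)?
7

gcd(15, 52) = 1, so the inverse exists.
Extended Euclidean algorithm on (52, 15):
52 = 3 × 15 + 7  ⟹  7 = (1)·52 + (-3)·15
15 = 2 × 7 + 1  ⟹  1 = (-2)·52 + (7)·15
So (7)·15 ≡ 1 (mod 52), i.e. 15^(-1) ≡ 7 (mod 52).
Check: 15 × 7 = 105 ≡ 1 (mod 52)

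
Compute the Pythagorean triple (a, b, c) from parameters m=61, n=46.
(1605, 5612, 5837)

Euclid's formula: a = m² - n², b = 2mn, c = m² + n²
m = 61, n = 46
a = 61² - 46² = 3721 - 2116 = 1605
b = 2 × 61 × 46 = 5612
c = 61² + 46² = 3721 + 2116 = 5837
Verification: 1605² + 5612² = 2576025 + 31494544 = 34070569 = 5837² ✓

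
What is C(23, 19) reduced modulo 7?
0

Using Lucas' theorem:
Write n=23 and k=19 in base 7:
n in base 7: [3, 2]
k in base 7: [2, 5]
C(23,19) mod 7 = ∏ C(n_i, k_i) mod 7
Digit binomials (mod 7): C(3,2) = 3; C(2,5) = 0 (k_i > n_i)
Product: 3 × 0 = 0 ≡ 0 (mod 7)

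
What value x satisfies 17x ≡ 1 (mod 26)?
23

gcd(17, 26) = 1, so the inverse exists.
Extended Euclidean algorithm on (26, 17):
26 = 1 × 17 + 9  ⟹  9 = (1)·26 + (-1)·17
17 = 1 × 9 + 8  ⟹  8 = (-1)·26 + (2)·17
9 = 1 × 8 + 1  ⟹  1 = (2)·26 + (-3)·17
So (-3)·17 ≡ 1 (mod 26), i.e. 17^(-1) ≡ -3 ≡ 23 (mod 26).
Check: 17 × 23 = 391 ≡ 1 (mod 26)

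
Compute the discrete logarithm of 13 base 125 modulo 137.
121

Baby-step giant-step with step n = ⌈√137⌉ = 12.
Baby steps 125^j mod 137 (j:value) for j=0..11: 0:1, 1:125, 2:7, 3:53, 4:49, 5:97, 6:69, 7:131, 8:72, 9:95, 10:93, 11:117.
Giant-step multiplier: 125^(-12) ≡ 125^(136-12) = 125^124 ≡ 4 (mod 137).
Giant steps γ_i = 13·4^i mod 137: γ_0=13, γ_1=52, γ_2=71, γ_3=10, γ_4=40, γ_5=23, γ_6=92, γ_7=94, γ_8=102, γ_9=134, γ_10=125 (in table at j=1).
x = i·n + j = 10·12 + 1 = 121.
Check: 125^121 ≡ 13 (mod 137).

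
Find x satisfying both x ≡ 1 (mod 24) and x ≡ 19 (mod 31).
577

Using Chinese Remainder Theorem:
M = 24 × 31 = 744
M1 = 31, M2 = 24
y1 = 31^(-1) mod 24 = 7
y2 = 24^(-1) mod 31 = 22
x = (1×31×7 + 19×24×22) mod 744 = 577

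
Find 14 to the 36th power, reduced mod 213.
199

Repeated squaring. Binary of 36 = 100100.
14^1 ≡ 14 (mod 213); 14^2 ≡ 196 (mod 213); 14^4 ≡ 76 (mod 213); 14^8 ≡ 25 (mod 213); 14^16 ≡ 199 (mod 213); 14^32 ≡ 196 (mod 213)
14^36 = 14^4 × 14^32 ≡ 199 (mod 213)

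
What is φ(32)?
16

32 = 2^5
φ(n) = n × ∏(1 - 1/p) for each prime p dividing n
φ(32) = 32 × (1 - 1/2) = 16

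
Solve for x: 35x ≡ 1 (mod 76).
63

gcd(35, 76) = 1, so the inverse exists.
Extended Euclidean algorithm on (76, 35):
76 = 2 × 35 + 6  ⟹  6 = (1)·76 + (-2)·35
35 = 5 × 6 + 5  ⟹  5 = (-5)·76 + (11)·35
6 = 1 × 5 + 1  ⟹  1 = (6)·76 + (-13)·35
So (-13)·35 ≡ 1 (mod 76), i.e. 35^(-1) ≡ -13 ≡ 63 (mod 76).
Check: 35 × 63 = 2205 ≡ 1 (mod 76)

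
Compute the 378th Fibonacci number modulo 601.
66

Matrix identity: Q^n = [[F_(n+1), F_n], [F_n, F_(n-1)]] with Q = [[1,1],[1,0]].
n = 378 = 101111010₂. Square-and-multiply, entries mod 601:
Q^1 = [[1,1],[1,0]]
Q^2 = (Q^1)² = [[2,1],[1,1]]
Q^5 = (Q^2)²·Q = [[8,5],[5,3]]
Q^11 = (Q^5)²·Q = [[144,89],[89,55]]
Q^23 = (Q^11)²·Q = [[91,410],[410,282]]
Q^47 = (Q^23)²·Q = [[564,288],[288,276]]
Q^94 = (Q^47)² = [[173,318],[318,456]]
Q^189 = (Q^94)²·Q = [[525,35],[35,490]]
Q^378 = (Q^189)² = [[390,66],[66,324]]
F_378 mod 601 = Q^378[0][1] = 66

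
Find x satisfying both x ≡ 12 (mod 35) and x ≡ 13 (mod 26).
117

Using Chinese Remainder Theorem:
M = 35 × 26 = 910
M1 = 26, M2 = 35
y1 = 26^(-1) mod 35 = 31
y2 = 35^(-1) mod 26 = 3
x = (12×26×31 + 13×35×3) mod 910 = 117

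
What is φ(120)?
32

120 = 2^3 × 3 × 5
φ(n) = n × ∏(1 - 1/p) for each prime p dividing n
φ(120) = 120 × (1 - 1/2) × (1 - 1/3) × (1 - 1/5) = 32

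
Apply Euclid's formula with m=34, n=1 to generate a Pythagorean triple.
(1155, 68, 1157)

Euclid's formula: a = m² - n², b = 2mn, c = m² + n²
m = 34, n = 1
a = 34² - 1² = 1156 - 1 = 1155
b = 2 × 34 × 1 = 68
c = 34² + 1² = 1156 + 1 = 1157
Verification: 1155² + 68² = 1334025 + 4624 = 1338649 = 1157² ✓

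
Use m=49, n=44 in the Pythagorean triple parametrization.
(465, 4312, 4337)

Euclid's formula: a = m² - n², b = 2mn, c = m² + n²
m = 49, n = 44
a = 49² - 44² = 2401 - 1936 = 465
b = 2 × 49 × 44 = 4312
c = 49² + 44² = 2401 + 1936 = 4337
Verification: 465² + 4312² = 216225 + 18593344 = 18809569 = 4337² ✓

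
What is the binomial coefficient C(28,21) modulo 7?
4

Using Lucas' theorem:
Write n=28 and k=21 in base 7:
n in base 7: [4, 0]
k in base 7: [3, 0]
C(28,21) mod 7 = ∏ C(n_i, k_i) mod 7
Digit binomials (mod 7): C(4,3) = 4; C(0,0) = 1
Product: 4 × 1 = 4 ≡ 4 (mod 7)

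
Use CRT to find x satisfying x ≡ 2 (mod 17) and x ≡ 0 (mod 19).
19

Using Chinese Remainder Theorem:
M = 17 × 19 = 323
M1 = 19, M2 = 17
y1 = 19^(-1) mod 17 = 9
y2 = 17^(-1) mod 19 = 9
x = (2×19×9 + 0×17×9) mod 323 = 19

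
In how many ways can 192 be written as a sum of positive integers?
1987276856363

p(n) counts ways to write n as a sum of positive integers (order ignored).
Euler's pentagonal recurrence: p(k) = p(k-1) + p(k-2) - p(k-5) - p(k-7) + p(k-12) + p(k-15) - ... (offsets j(3j∓1)/2, signs ++--, p(0)=1, p(<0)=0).
DP table for k = 0..191: p(0)=1, p(1)=1, p(2)=2, p(3)=3, p(4)=5, p(5)=7, p(6)=11, p(7)=15, p(8)=22, p(9)=30, p(10)=42, p(11)=56, p(12)=77, p(13)=101, p(14)=135, p(15)=176, p(16)=231, p(17)=297, p(18)=385, p(19)=490, p(20)=627, p(21)=792, p(22)=1002, p(23)=1255, p(24)=1575, p(25)=1958, p(26)=2436, p(27)=3010, p(28)=3718, p(29)=4565, p(30)=5604, p(31)=6842, p(32)=8349, p(33)=10143, p(34)=12310, p(35)=14883, p(36)=17977, p(37)=21637, p(38)=26015, p(39)=31185, p(40)=37338, p(41)=44583, p(42)=53174, p(43)=63261, p(44)=75175, p(45)=89134, p(46)=105558, p(47)=124754, p(48)=147273, p(49)=173525, p(50)=204226, p(51)=239943, p(52)=281589, p(53)=329931, p(54)=386155, p(55)=451276, p(56)=526823, p(57)=614154, p(58)=715220, p(59)=831820, p(60)=966467, p(61)=1121505, p(62)=1300156, p(63)=1505499, p(64)=1741630, p(65)=2012558, p(66)=2323520, p(67)=2679689, p(68)=3087735, p(69)=3554345, p(70)=4087968, p(71)=4697205, p(72)=5392783, p(73)=6185689, p(74)=7089500, p(75)=8118264, p(76)=9289091, p(77)=10619863, p(78)=12132164, p(79)=13848650, p(80)=15796476, p(81)=18004327, p(82)=20506255, p(83)=23338469, p(84)=26543660, p(85)=30167357, p(86)=34262962, p(87)=38887673, p(88)=44108109, p(89)=49995925, p(90)=56634173, p(91)=64112359, p(92)=72533807, p(93)=82010177, p(94)=92669720, p(95)=104651419, p(96)=118114304, p(97)=133230930, p(98)=150198136, p(99)=169229875, p(100)=190569292, p(101)=214481126, p(102)=241265379, p(103)=271248950, p(104)=304801365, p(105)=342325709, p(106)=384276336, p(107)=431149389, p(108)=483502844, p(109)=541946240, p(110)=607163746, p(111)=679903203, p(112)=761002156, p(113)=851376628, p(114)=952050665, p(115)=1064144451, p(116)=1188908248, p(117)=1327710076, p(118)=1482074143, p(119)=1653668665, p(120)=1844349560, p(121)=2056148051, p(122)=2291320912, p(123)=2552338241, p(124)=2841940500, p(125)=3163127352, p(126)=3519222692, p(127)=3913864295, p(128)=4351078600, p(129)=4835271870, p(130)=5371315400, p(131)=5964539504, p(132)=6620830889, p(133)=7346629512, p(134)=8149040695, p(135)=9035836076, p(136)=10015581680, p(137)=11097645016, p(138)=12292341831, p(139)=13610949895, p(140)=15065878135, p(141)=16670689208, p(142)=18440293320, p(143)=20390982757, p(144)=22540654445, p(145)=24908858009, p(146)=27517052599, p(147)=30388671978, p(148)=33549419497, p(149)=37027355200, p(150)=40853235313, p(151)=45060624582, p(152)=49686288421, p(153)=54770336324, p(154)=60356673280, p(155)=66493182097, p(156)=73232243759, p(157)=80630964769, p(158)=88751778802, p(159)=97662728555, p(160)=107438159466, p(161)=118159068427, p(162)=129913904637, p(163)=142798995930, p(164)=156919475295, p(165)=172389800255, p(166)=189334822579, p(167)=207890420102, p(168)=228204732751, p(169)=250438925115, p(170)=274768617130, p(171)=301384802048, p(172)=330495499613, p(173)=362326859895, p(174)=397125074750, p(175)=435157697830, p(176)=476715857290, p(177)=522115831195, p(178)=571701605655, p(179)=625846753120, p(180)=684957390936, p(181)=749474411781, p(182)=819876908323, p(183)=896684817527, p(184)=980462880430, p(185)=1071823774337, p(186)=1171432692373, p(187)=1280011042268, p(188)=1398341745571, p(189)=1527273599625, p(190)=1667727404093, p(191)=1820701100652.
Final step: p(192) = p(191) + p(190) - p(187) - p(185) + p(180) + p(177) - p(170) - p(166) + p(157) + p(152) - p(141) - p(135) + p(122) + p(115) - p(100) - p(92) + p(75) + p(66) - p(47) - p(37) + p(16) + p(5)
= 1820701100652 + 1667727404093 - 1280011042268 - 1071823774337 + 684957390936 + 522115831195 - 274768617130 - 189334822579 + 80630964769 + 49686288421 - 16670689208 - 9035836076 + 2291320912 + 1064144451 - 190569292 - 72533807 + 8118264 + 2323520 - 124754 - 21637 + 231 + 7
= 1987276856363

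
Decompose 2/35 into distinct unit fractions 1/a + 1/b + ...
1/18 + 1/630

Greedy algorithm:
2/35: ceiling(35/2) = 18, use 1/18
1/630: ceiling(630/1) = 630, use 1/630
Result: 2/35 = 1/18 + 1/630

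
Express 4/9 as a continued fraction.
[0; 2, 4]

Euclidean algorithm steps:
4 = 0 × 9 + 4
9 = 2 × 4 + 1
4 = 4 × 1 + 0
Continued fraction: [0; 2, 4]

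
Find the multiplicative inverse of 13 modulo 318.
49

gcd(13, 318) = 1, so the inverse exists.
Extended Euclidean algorithm on (318, 13):
318 = 24 × 13 + 6  ⟹  6 = (1)·318 + (-24)·13
13 = 2 × 6 + 1  ⟹  1 = (-2)·318 + (49)·13
So (49)·13 ≡ 1 (mod 318), i.e. 13^(-1) ≡ 49 (mod 318).
Check: 13 × 49 = 637 ≡ 1 (mod 318)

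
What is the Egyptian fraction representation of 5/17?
1/4 + 1/23 + 1/1564

Greedy algorithm:
5/17: ceiling(17/5) = 4, use 1/4
3/68: ceiling(68/3) = 23, use 1/23
1/1564: ceiling(1564/1) = 1564, use 1/1564
Result: 5/17 = 1/4 + 1/23 + 1/1564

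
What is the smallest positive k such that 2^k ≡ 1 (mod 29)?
28

29 is prime, so ord(2) divides φ(29) = 28.
Divisors of 28: 1, 2, 4, 7, 14, 28.
Repeated squaring: 2^1 ≡ 2, 2^2 ≡ 4, 2^4 ≡ 16, 2^8 ≡ 24, 2^16 ≡ 25 (mod 29).
Test 2^d mod 29 for each divisor d in increasing order:
2^1 ≡ 2
2^2 ≡ 4
2^4 ≡ 16
2^7 = 2^4·2^2·2^1 ≡ 12
2^14 = 2^8·2^4·2^2 ≡ 28
2^28 = 2^16·2^8·2^4 ≡ 1  ← first divisor giving 1
The order is 28.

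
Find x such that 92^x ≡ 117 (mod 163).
23

Baby-step giant-step with step n = ⌈√163⌉ = 13.
Baby steps 92^j mod 163 (j:value) for j=0..12: 0:1, 1:92, 2:151, 3:37, 4:144, 5:45, 6:65, 7:112, 8:35, 9:123, 10:69, 11:154, 12:150.
Giant-step multiplier: 92^(-13) ≡ 92^(162-13) = 92^149 ≡ 80 (mod 163).
Giant steps γ_i = 117·80^i mod 163: γ_0=117, γ_1=69 (in table at j=10).
x = i·n + j = 1·13 + 10 = 23.
Check: 92^23 ≡ 117 (mod 163).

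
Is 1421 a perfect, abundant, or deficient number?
deficient

Proper divisors of 1421: sum = 1 + 7 + 29 + 49 + 203 = 289
Since 289 < 1421, 1421 is deficient.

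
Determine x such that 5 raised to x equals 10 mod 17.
7

Baby-step giant-step with step n = ⌈√17⌉ = 5.
Baby steps 5^j mod 17 (j:value) for j=0..4: 0:1, 1:5, 2:8, 3:6, 4:13.
Giant-step multiplier: 5^(-5) ≡ 5^(16-5) = 5^11 ≡ 11 (mod 17).
Giant steps γ_i = 10·11^i mod 17: γ_0=10, γ_1=8 (in table at j=2).
x = i·n + j = 1·5 + 2 = 7.
Check: 5^7 ≡ 10 (mod 17).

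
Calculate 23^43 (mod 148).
51

Repeated squaring. Binary of 43 = 101011.
23^1 ≡ 23 (mod 148); 23^2 ≡ 85 (mod 148); 23^4 ≡ 121 (mod 148); 23^8 ≡ 137 (mod 148); 23^16 ≡ 121 (mod 148); 23^32 ≡ 137 (mod 148)
23^43 = 23^1 × 23^2 × 23^8 × 23^32 ≡ 51 (mod 148)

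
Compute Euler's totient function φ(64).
32

64 = 2^6
φ(n) = n × ∏(1 - 1/p) for each prime p dividing n
φ(64) = 64 × (1 - 1/2) = 32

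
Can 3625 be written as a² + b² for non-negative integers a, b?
5² + 60² (a=5, b=60)

Factorization: 3625 = 5^3 × 29
By Fermat: n is sum of two squares iff every prime p ≡ 3 (mod 4) appears to even power.
All primes ≡ 3 (mod 4) appear to even power.
Search a = 0, 1, 2, … for 3625 - a² a perfect square: first hit at a = 5: 3625 - 25 = 3600 = 60².
3625 = 5² + 60² = 25 + 3600 ✓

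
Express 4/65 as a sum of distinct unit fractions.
1/17 + 1/369 + 1/203873 + 1/83128196385

Greedy algorithm:
4/65: ceiling(65/4) = 17, use 1/17
3/1105: ceiling(1105/3) = 369, use 1/369
2/407745: ceiling(407745/2) = 203873, use 1/203873
1/83128196385: ceiling(83128196385/1) = 83128196385, use 1/83128196385
Result: 4/65 = 1/17 + 1/369 + 1/203873 + 1/83128196385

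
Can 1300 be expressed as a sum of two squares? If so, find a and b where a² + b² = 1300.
2² + 36² (a=2, b=36)

Factorization: 1300 = 2^2 × 5^2 × 13
By Fermat: n is sum of two squares iff every prime p ≡ 3 (mod 4) appears to even power.
All primes ≡ 3 (mod 4) appear to even power.
Search a = 0, 1, 2, … for 1300 - a² a perfect square: first hit at a = 2: 1300 - 4 = 1296 = 36².
1300 = 2² + 36² = 4 + 1296 ✓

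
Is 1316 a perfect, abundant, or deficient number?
abundant

Proper divisors of 1316: sum = 1 + 2 + 4 + 7 + 14 + 28 + 47 + 94 + 188 + 329 + 658 = 1372
Since 1372 > 1316, 1316 is abundant.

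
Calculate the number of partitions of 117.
1327710076

p(n) counts ways to write n as a sum of positive integers (order ignored).
Euler's pentagonal recurrence: p(k) = p(k-1) + p(k-2) - p(k-5) - p(k-7) + p(k-12) + p(k-15) - ... (offsets j(3j∓1)/2, signs ++--, p(0)=1, p(<0)=0).
DP table for k = 0..116: p(0)=1, p(1)=1, p(2)=2, p(3)=3, p(4)=5, p(5)=7, p(6)=11, p(7)=15, p(8)=22, p(9)=30, p(10)=42, p(11)=56, p(12)=77, p(13)=101, p(14)=135, p(15)=176, p(16)=231, p(17)=297, p(18)=385, p(19)=490, p(20)=627, p(21)=792, p(22)=1002, p(23)=1255, p(24)=1575, p(25)=1958, p(26)=2436, p(27)=3010, p(28)=3718, p(29)=4565, p(30)=5604, p(31)=6842, p(32)=8349, p(33)=10143, p(34)=12310, p(35)=14883, p(36)=17977, p(37)=21637, p(38)=26015, p(39)=31185, p(40)=37338, p(41)=44583, p(42)=53174, p(43)=63261, p(44)=75175, p(45)=89134, p(46)=105558, p(47)=124754, p(48)=147273, p(49)=173525, p(50)=204226, p(51)=239943, p(52)=281589, p(53)=329931, p(54)=386155, p(55)=451276, p(56)=526823, p(57)=614154, p(58)=715220, p(59)=831820, p(60)=966467, p(61)=1121505, p(62)=1300156, p(63)=1505499, p(64)=1741630, p(65)=2012558, p(66)=2323520, p(67)=2679689, p(68)=3087735, p(69)=3554345, p(70)=4087968, p(71)=4697205, p(72)=5392783, p(73)=6185689, p(74)=7089500, p(75)=8118264, p(76)=9289091, p(77)=10619863, p(78)=12132164, p(79)=13848650, p(80)=15796476, p(81)=18004327, p(82)=20506255, p(83)=23338469, p(84)=26543660, p(85)=30167357, p(86)=34262962, p(87)=38887673, p(88)=44108109, p(89)=49995925, p(90)=56634173, p(91)=64112359, p(92)=72533807, p(93)=82010177, p(94)=92669720, p(95)=104651419, p(96)=118114304, p(97)=133230930, p(98)=150198136, p(99)=169229875, p(100)=190569292, p(101)=214481126, p(102)=241265379, p(103)=271248950, p(104)=304801365, p(105)=342325709, p(106)=384276336, p(107)=431149389, p(108)=483502844, p(109)=541946240, p(110)=607163746, p(111)=679903203, p(112)=761002156, p(113)=851376628, p(114)=952050665, p(115)=1064144451, p(116)=1188908248.
Final step: p(117) = p(116) + p(115) - p(112) - p(110) + p(105) + p(102) - p(95) - p(91) + p(82) + p(77) - p(66) - p(60) + p(47) + p(40) - p(25) - p(17) + p(0)
= 1188908248 + 1064144451 - 761002156 - 607163746 + 342325709 + 241265379 - 104651419 - 64112359 + 20506255 + 10619863 - 2323520 - 966467 + 124754 + 37338 - 1958 - 297 + 1
= 1327710076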